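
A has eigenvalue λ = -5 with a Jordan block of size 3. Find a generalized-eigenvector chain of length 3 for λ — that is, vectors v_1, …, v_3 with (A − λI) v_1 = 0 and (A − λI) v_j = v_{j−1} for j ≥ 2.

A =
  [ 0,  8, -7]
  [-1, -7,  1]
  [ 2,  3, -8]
A Jordan chain for λ = -5 of length 3:
v_1 = (3, -1, 1)ᵀ
v_2 = (5, -1, 2)ᵀ
v_3 = (1, 0, 0)ᵀ

Let N = A − (-5)·I. We want v_3 with N^3 v_3 = 0 but N^2 v_3 ≠ 0; then v_{j-1} := N · v_j for j = 3, …, 2.

Pick v_3 = (1, 0, 0)ᵀ.
Then v_2 = N · v_3 = (5, -1, 2)ᵀ.
Then v_1 = N · v_2 = (3, -1, 1)ᵀ.

Sanity check: (A − (-5)·I) v_1 = (0, 0, 0)ᵀ = 0. ✓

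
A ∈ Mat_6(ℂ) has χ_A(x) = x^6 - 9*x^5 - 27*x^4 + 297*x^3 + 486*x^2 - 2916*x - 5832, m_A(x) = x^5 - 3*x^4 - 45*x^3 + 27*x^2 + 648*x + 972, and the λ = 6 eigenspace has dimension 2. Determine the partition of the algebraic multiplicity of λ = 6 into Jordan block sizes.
Block sizes for λ = 6: [2, 1]

Step 1 — from the characteristic polynomial, algebraic multiplicity of λ = 6 is 3. From dim ker(A − (6)·I) = 2, there are exactly 2 Jordan blocks for λ = 6.
Step 2 — from the minimal polynomial, the factor (x − 6)^2 tells us the largest block for λ = 6 has size 2.
Step 3 — with total size 3, 2 blocks, and largest block 2, the block sizes (in nonincreasing order) are [2, 1].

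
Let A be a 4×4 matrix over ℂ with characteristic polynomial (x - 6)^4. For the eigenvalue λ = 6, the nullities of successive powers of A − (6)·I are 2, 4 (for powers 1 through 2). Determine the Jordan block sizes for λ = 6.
Block sizes for λ = 6: [2, 2]

From the dimensions of kernels of powers, the number of Jordan blocks of size at least j is d_j − d_{j−1} where d_j = dim ker(N^j) (with d_0 = 0). Computing the differences gives [2, 2].
The number of blocks of size exactly k is (#blocks of size ≥ k) − (#blocks of size ≥ k + 1), so the partition is: 2 block(s) of size 2.
In nonincreasing order the block sizes are [2, 2].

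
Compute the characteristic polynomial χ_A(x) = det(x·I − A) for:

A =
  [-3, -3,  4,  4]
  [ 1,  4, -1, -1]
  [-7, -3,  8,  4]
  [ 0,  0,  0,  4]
x^4 - 13*x^3 + 60*x^2 - 112*x + 64

Expanding det(x·I − A) (e.g. by cofactor expansion or by noting that A is similar to its Jordan form J, which has the same characteristic polynomial as A) gives
  χ_A(x) = x^4 - 13*x^3 + 60*x^2 - 112*x + 64
which factors as (x - 4)^3*(x - 1). The eigenvalues (with algebraic multiplicities) are λ = 1 with multiplicity 1, λ = 4 with multiplicity 3.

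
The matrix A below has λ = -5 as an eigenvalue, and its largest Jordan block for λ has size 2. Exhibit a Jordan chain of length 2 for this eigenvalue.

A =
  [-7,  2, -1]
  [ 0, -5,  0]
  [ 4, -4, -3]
A Jordan chain for λ = -5 of length 2:
v_1 = (-2, 0, 4)ᵀ
v_2 = (1, 0, 0)ᵀ

Let N = A − (-5)·I. We want v_2 with N^2 v_2 = 0 but N^1 v_2 ≠ 0; then v_{j-1} := N · v_j for j = 2, …, 2.

Pick v_2 = (1, 0, 0)ᵀ.
Then v_1 = N · v_2 = (-2, 0, 4)ᵀ.

Sanity check: (A − (-5)·I) v_1 = (0, 0, 0)ᵀ = 0. ✓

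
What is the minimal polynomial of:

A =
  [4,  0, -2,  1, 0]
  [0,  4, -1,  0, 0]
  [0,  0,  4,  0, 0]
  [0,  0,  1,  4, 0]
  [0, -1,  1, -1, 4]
x^3 - 12*x^2 + 48*x - 64

The characteristic polynomial is χ_A(x) = (x - 4)^5, so the eigenvalues are known. The minimal polynomial is
  m_A(x) = Π_λ (x − λ)^{k_λ}
where k_λ is the size of the *largest* Jordan block for λ (equivalently, the smallest k with (A − λI)^k v = 0 for every generalised eigenvector v of λ).

  λ = 4: largest Jordan block has size 3, contributing (x − 4)^3

So m_A(x) = (x - 4)^3 = x^3 - 12*x^2 + 48*x - 64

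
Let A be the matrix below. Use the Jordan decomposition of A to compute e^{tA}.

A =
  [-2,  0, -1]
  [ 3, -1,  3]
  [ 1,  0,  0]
e^{tA} =
  [-t*exp(-t) + exp(-t), 0, -t*exp(-t)]
  [3*t*exp(-t), exp(-t), 3*t*exp(-t)]
  [t*exp(-t), 0, t*exp(-t) + exp(-t)]

Strategy: write A = P · J · P⁻¹ where J is a Jordan canonical form, so e^{tA} = P · e^{tJ} · P⁻¹, and e^{tJ} can be computed block-by-block.

A has Jordan form
J =
  [-1,  1,  0]
  [ 0, -1,  0]
  [ 0,  0, -1]
(up to reordering of blocks).

Per-block formulas:
  For a 2×2 Jordan block J_2(-1): exp(t · J_2(-1)) = e^(-1t)·(I + t·N), where N is the 2×2 nilpotent shift.
  For a 1×1 block at λ = -1: exp(t · [-1]) = [e^(-1t)].

After assembling e^{tJ} and conjugating by P, we get:

e^{tA} =
  [-t*exp(-t) + exp(-t), 0, -t*exp(-t)]
  [3*t*exp(-t), exp(-t), 3*t*exp(-t)]
  [t*exp(-t), 0, t*exp(-t) + exp(-t)]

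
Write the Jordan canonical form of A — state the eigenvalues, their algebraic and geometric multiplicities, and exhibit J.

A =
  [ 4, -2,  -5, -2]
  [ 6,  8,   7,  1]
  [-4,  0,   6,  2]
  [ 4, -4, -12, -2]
J_2(4) ⊕ J_2(4)

The characteristic polynomial is
  det(x·I − A) = x^4 - 16*x^3 + 96*x^2 - 256*x + 256 = (x - 4)^4

Eigenvalues and multiplicities (the geometric multiplicity of λ is n − rank(A − λI), which equals the number of Jordan blocks for λ):
  λ = 4: algebraic multiplicity = 4, geometric multiplicity = 2

Determining the block sizes for each eigenvalue:
  λ = 4: with am = 4 and gm = 2, the partition is not yet determined (e.g. several partitions of 4 into 2 parts exist). Let N = A − (4)·I. Computing rank(N^1) = 2, rank(N^2) = 0; the number of blocks of size ≥ j is rank(N^{j−1}) − rank(N^j), giving [2, 2]. So we have 2 block(s) of size 2 → block sizes [2, 2]

Assembling the blocks gives a Jordan form
J =
  [4, 1, 0, 0]
  [0, 4, 0, 0]
  [0, 0, 4, 1]
  [0, 0, 0, 4]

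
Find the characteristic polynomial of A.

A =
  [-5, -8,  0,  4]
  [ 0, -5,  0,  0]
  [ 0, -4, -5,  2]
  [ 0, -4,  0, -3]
x^4 + 18*x^3 + 120*x^2 + 350*x + 375

Expanding det(x·I − A) (e.g. by cofactor expansion or by noting that A is similar to its Jordan form J, which has the same characteristic polynomial as A) gives
  χ_A(x) = x^4 + 18*x^3 + 120*x^2 + 350*x + 375
which factors as (x + 3)*(x + 5)^3. The eigenvalues (with algebraic multiplicities) are λ = -5 with multiplicity 3, λ = -3 with multiplicity 1.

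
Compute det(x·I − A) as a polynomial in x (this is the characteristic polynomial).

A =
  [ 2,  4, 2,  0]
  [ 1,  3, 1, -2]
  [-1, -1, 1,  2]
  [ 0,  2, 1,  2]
x^4 - 8*x^3 + 24*x^2 - 32*x + 16

Expanding det(x·I − A) (e.g. by cofactor expansion or by noting that A is similar to its Jordan form J, which has the same characteristic polynomial as A) gives
  χ_A(x) = x^4 - 8*x^3 + 24*x^2 - 32*x + 16
which factors as (x - 2)^4. The eigenvalues (with algebraic multiplicities) are λ = 2 with multiplicity 4.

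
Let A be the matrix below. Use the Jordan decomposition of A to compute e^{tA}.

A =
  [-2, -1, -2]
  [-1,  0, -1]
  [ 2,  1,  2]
e^{tA} =
  [t^2/2 - 2*t + 1, -t, t^2/2 - 2*t]
  [-t, 1, -t]
  [-t^2/2 + 2*t, t, -t^2/2 + 2*t + 1]

Strategy: write A = P · J · P⁻¹ where J is a Jordan canonical form, so e^{tA} = P · e^{tJ} · P⁻¹, and e^{tJ} can be computed block-by-block.

A has Jordan form
J =
  [0, 1, 0]
  [0, 0, 1]
  [0, 0, 0]
(up to reordering of blocks).

Per-block formulas:
  For a 3×3 Jordan block J_3(0): exp(t · J_3(0)) = e^(0t)·(I + t·N + (t^2/2)·N^2), where N is the 3×3 nilpotent shift.

After assembling e^{tJ} and conjugating by P, we get:

e^{tA} =
  [t^2/2 - 2*t + 1, -t, t^2/2 - 2*t]
  [-t, 1, -t]
  [-t^2/2 + 2*t, t, -t^2/2 + 2*t + 1]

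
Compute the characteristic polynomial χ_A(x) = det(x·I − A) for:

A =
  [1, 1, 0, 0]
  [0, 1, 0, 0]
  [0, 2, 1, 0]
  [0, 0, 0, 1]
x^4 - 4*x^3 + 6*x^2 - 4*x + 1

Expanding det(x·I − A) (e.g. by cofactor expansion or by noting that A is similar to its Jordan form J, which has the same characteristic polynomial as A) gives
  χ_A(x) = x^4 - 4*x^3 + 6*x^2 - 4*x + 1
which factors as (x - 1)^4. The eigenvalues (with algebraic multiplicities) are λ = 1 with multiplicity 4.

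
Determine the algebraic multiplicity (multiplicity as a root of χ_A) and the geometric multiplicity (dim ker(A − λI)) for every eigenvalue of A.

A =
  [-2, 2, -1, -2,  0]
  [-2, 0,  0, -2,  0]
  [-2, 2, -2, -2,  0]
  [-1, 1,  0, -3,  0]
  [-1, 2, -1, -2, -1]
λ = -2: alg = 3, geom = 2; λ = -1: alg = 2, geom = 2

Step 1 — factor the characteristic polynomial to read off the algebraic multiplicities:
  χ_A(x) = (x + 1)^2*(x + 2)^3

Step 2 — compute geometric multiplicities via the rank-nullity identity g(λ) = n − rank(A − λI):
  rank(A − (-2)·I) = 3, so dim ker(A − (-2)·I) = n − 3 = 2
  rank(A − (-1)·I) = 3, so dim ker(A − (-1)·I) = n − 3 = 2

Summary:
  λ = -2: algebraic multiplicity = 3, geometric multiplicity = 2
  λ = -1: algebraic multiplicity = 2, geometric multiplicity = 2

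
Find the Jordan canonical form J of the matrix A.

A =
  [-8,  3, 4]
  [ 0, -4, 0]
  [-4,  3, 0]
J_2(-4) ⊕ J_1(-4)

The characteristic polynomial is
  det(x·I − A) = x^3 + 12*x^2 + 48*x + 64 = (x + 4)^3

Eigenvalues and multiplicities (the geometric multiplicity of λ is n − rank(A − λI), which equals the number of Jordan blocks for λ):
  λ = -4: algebraic multiplicity = 3, geometric multiplicity = 2

Determining the block sizes for each eigenvalue:
  λ = -4: 2 blocks summing to 3 forces exactly one block of size 2 and the rest size 1 → block sizes [2, 1]

Assembling the blocks gives a Jordan form
J =
  [-4,  1,  0]
  [ 0, -4,  0]
  [ 0,  0, -4]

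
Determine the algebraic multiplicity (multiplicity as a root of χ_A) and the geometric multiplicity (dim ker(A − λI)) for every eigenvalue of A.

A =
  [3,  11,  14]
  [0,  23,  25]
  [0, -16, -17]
λ = 3: alg = 3, geom = 1

Step 1 — factor the characteristic polynomial to read off the algebraic multiplicities:
  χ_A(x) = (x - 3)^3

Step 2 — compute geometric multiplicities via the rank-nullity identity g(λ) = n − rank(A − λI):
  rank(A − (3)·I) = 2, so dim ker(A − (3)·I) = n − 2 = 1

Summary:
  λ = 3: algebraic multiplicity = 3, geometric multiplicity = 1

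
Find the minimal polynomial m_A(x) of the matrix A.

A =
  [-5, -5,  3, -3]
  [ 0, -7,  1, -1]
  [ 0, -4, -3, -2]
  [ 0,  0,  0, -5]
x^3 + 15*x^2 + 75*x + 125

The characteristic polynomial is χ_A(x) = (x + 5)^4, so the eigenvalues are known. The minimal polynomial is
  m_A(x) = Π_λ (x − λ)^{k_λ}
where k_λ is the size of the *largest* Jordan block for λ (equivalently, the smallest k with (A − λI)^k v = 0 for every generalised eigenvector v of λ).

  λ = -5: largest Jordan block has size 3, contributing (x + 5)^3

So m_A(x) = (x + 5)^3 = x^3 + 15*x^2 + 75*x + 125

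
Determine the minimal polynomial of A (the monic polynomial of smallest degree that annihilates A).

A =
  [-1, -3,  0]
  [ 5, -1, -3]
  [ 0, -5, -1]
x^3 + 3*x^2 + 3*x + 1

The characteristic polynomial is χ_A(x) = (x + 1)^3, so the eigenvalues are known. The minimal polynomial is
  m_A(x) = Π_λ (x − λ)^{k_λ}
where k_λ is the size of the *largest* Jordan block for λ (equivalently, the smallest k with (A − λI)^k v = 0 for every generalised eigenvector v of λ).

  λ = -1: largest Jordan block has size 3, contributing (x + 1)^3

So m_A(x) = (x + 1)^3 = x^3 + 3*x^2 + 3*x + 1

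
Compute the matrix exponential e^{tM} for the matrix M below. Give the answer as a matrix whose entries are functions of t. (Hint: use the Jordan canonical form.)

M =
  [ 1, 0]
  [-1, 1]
e^{tM} =
  [exp(t), 0]
  [-t*exp(t), exp(t)]

Strategy: write M = P · J · P⁻¹ where J is a Jordan canonical form, so e^{tM} = P · e^{tJ} · P⁻¹, and e^{tJ} can be computed block-by-block.

M has Jordan form
J =
  [1, 1]
  [0, 1]
(up to reordering of blocks).

Per-block formulas:
  For a 2×2 Jordan block J_2(1): exp(t · J_2(1)) = e^(1t)·(I + t·N), where N is the 2×2 nilpotent shift.

After assembling e^{tJ} and conjugating by P, we get:

e^{tM} =
  [exp(t), 0]
  [-t*exp(t), exp(t)]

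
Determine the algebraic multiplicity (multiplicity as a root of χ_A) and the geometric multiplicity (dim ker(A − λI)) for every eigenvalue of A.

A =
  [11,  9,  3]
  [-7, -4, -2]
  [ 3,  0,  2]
λ = 2: alg = 2, geom = 1; λ = 5: alg = 1, geom = 1

Step 1 — factor the characteristic polynomial to read off the algebraic multiplicities:
  χ_A(x) = (x - 5)*(x - 2)^2

Step 2 — compute geometric multiplicities via the rank-nullity identity g(λ) = n − rank(A − λI):
  rank(A − (2)·I) = 2, so dim ker(A − (2)·I) = n − 2 = 1
  rank(A − (5)·I) = 2, so dim ker(A − (5)·I) = n − 2 = 1

Summary:
  λ = 2: algebraic multiplicity = 2, geometric multiplicity = 1
  λ = 5: algebraic multiplicity = 1, geometric multiplicity = 1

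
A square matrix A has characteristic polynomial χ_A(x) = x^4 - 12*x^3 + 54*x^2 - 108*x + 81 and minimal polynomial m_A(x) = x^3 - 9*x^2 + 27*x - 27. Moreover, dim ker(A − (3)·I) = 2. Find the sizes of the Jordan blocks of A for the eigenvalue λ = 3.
Block sizes for λ = 3: [3, 1]

Step 1 — from the characteristic polynomial, algebraic multiplicity of λ = 3 is 4. From dim ker(A − (3)·I) = 2, there are exactly 2 Jordan blocks for λ = 3.
Step 2 — from the minimal polynomial, the factor (x − 3)^3 tells us the largest block for λ = 3 has size 3.
Step 3 — with total size 4, 2 blocks, and largest block 3, the block sizes (in nonincreasing order) are [3, 1].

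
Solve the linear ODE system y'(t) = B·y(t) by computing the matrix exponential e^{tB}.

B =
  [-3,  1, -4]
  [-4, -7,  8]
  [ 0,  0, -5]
e^{tB} =
  [2*t*exp(-5*t) + exp(-5*t), t*exp(-5*t), -4*t*exp(-5*t)]
  [-4*t*exp(-5*t), -2*t*exp(-5*t) + exp(-5*t), 8*t*exp(-5*t)]
  [0, 0, exp(-5*t)]

Strategy: write B = P · J · P⁻¹ where J is a Jordan canonical form, so e^{tB} = P · e^{tJ} · P⁻¹, and e^{tJ} can be computed block-by-block.

B has Jordan form
J =
  [-5,  1,  0]
  [ 0, -5,  0]
  [ 0,  0, -5]
(up to reordering of blocks).

Per-block formulas:
  For a 2×2 Jordan block J_2(-5): exp(t · J_2(-5)) = e^(-5t)·(I + t·N), where N is the 2×2 nilpotent shift.
  For a 1×1 block at λ = -5: exp(t · [-5]) = [e^(-5t)].

After assembling e^{tJ} and conjugating by P, we get:

e^{tB} =
  [2*t*exp(-5*t) + exp(-5*t), t*exp(-5*t), -4*t*exp(-5*t)]
  [-4*t*exp(-5*t), -2*t*exp(-5*t) + exp(-5*t), 8*t*exp(-5*t)]
  [0, 0, exp(-5*t)]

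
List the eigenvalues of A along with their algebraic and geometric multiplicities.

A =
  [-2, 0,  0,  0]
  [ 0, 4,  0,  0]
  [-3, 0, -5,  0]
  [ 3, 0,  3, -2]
λ = -5: alg = 1, geom = 1; λ = -2: alg = 2, geom = 2; λ = 4: alg = 1, geom = 1

Step 1 — factor the characteristic polynomial to read off the algebraic multiplicities:
  χ_A(x) = (x - 4)*(x + 2)^2*(x + 5)

Step 2 — compute geometric multiplicities via the rank-nullity identity g(λ) = n − rank(A − λI):
  rank(A − (-5)·I) = 3, so dim ker(A − (-5)·I) = n − 3 = 1
  rank(A − (-2)·I) = 2, so dim ker(A − (-2)·I) = n − 2 = 2
  rank(A − (4)·I) = 3, so dim ker(A − (4)·I) = n − 3 = 1

Summary:
  λ = -5: algebraic multiplicity = 1, geometric multiplicity = 1
  λ = -2: algebraic multiplicity = 2, geometric multiplicity = 2
  λ = 4: algebraic multiplicity = 1, geometric multiplicity = 1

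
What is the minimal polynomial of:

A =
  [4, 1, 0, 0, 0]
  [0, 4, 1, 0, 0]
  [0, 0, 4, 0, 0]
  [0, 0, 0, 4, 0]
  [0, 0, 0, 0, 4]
x^3 - 12*x^2 + 48*x - 64

The characteristic polynomial is χ_A(x) = (x - 4)^5, so the eigenvalues are known. The minimal polynomial is
  m_A(x) = Π_λ (x − λ)^{k_λ}
where k_λ is the size of the *largest* Jordan block for λ (equivalently, the smallest k with (A − λI)^k v = 0 for every generalised eigenvector v of λ).

  λ = 4: largest Jordan block has size 3, contributing (x − 4)^3

So m_A(x) = (x - 4)^3 = x^3 - 12*x^2 + 48*x - 64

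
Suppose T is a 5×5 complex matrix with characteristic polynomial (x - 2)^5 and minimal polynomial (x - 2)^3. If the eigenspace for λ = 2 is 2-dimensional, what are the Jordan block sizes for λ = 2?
Block sizes for λ = 2: [3, 2]

Step 1 — from the characteristic polynomial, algebraic multiplicity of λ = 2 is 5. From dim ker(T − (2)·I) = 2, there are exactly 2 Jordan blocks for λ = 2.
Step 2 — from the minimal polynomial, the factor (x − 2)^3 tells us the largest block for λ = 2 has size 3.
Step 3 — with total size 5, 2 blocks, and largest block 3, the block sizes (in nonincreasing order) are [3, 2].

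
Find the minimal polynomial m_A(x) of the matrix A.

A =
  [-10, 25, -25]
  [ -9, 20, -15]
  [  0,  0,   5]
x^2 - 10*x + 25

The characteristic polynomial is χ_A(x) = (x - 5)^3, so the eigenvalues are known. The minimal polynomial is
  m_A(x) = Π_λ (x − λ)^{k_λ}
where k_λ is the size of the *largest* Jordan block for λ (equivalently, the smallest k with (A − λI)^k v = 0 for every generalised eigenvector v of λ).

  λ = 5: largest Jordan block has size 2, contributing (x − 5)^2

So m_A(x) = (x - 5)^2 = x^2 - 10*x + 25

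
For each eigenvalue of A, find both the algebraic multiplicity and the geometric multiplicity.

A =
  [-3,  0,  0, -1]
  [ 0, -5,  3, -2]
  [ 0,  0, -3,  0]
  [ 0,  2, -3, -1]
λ = -3: alg = 4, geom = 2

Step 1 — factor the characteristic polynomial to read off the algebraic multiplicities:
  χ_A(x) = (x + 3)^4

Step 2 — compute geometric multiplicities via the rank-nullity identity g(λ) = n − rank(A − λI):
  rank(A − (-3)·I) = 2, so dim ker(A − (-3)·I) = n − 2 = 2

Summary:
  λ = -3: algebraic multiplicity = 4, geometric multiplicity = 2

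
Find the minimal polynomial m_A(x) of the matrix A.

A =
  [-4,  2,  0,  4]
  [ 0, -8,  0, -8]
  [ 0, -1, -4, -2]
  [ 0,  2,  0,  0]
x^2 + 8*x + 16

The characteristic polynomial is χ_A(x) = (x + 4)^4, so the eigenvalues are known. The minimal polynomial is
  m_A(x) = Π_λ (x − λ)^{k_λ}
where k_λ is the size of the *largest* Jordan block for λ (equivalently, the smallest k with (A − λI)^k v = 0 for every generalised eigenvector v of λ).

  λ = -4: largest Jordan block has size 2, contributing (x + 4)^2

So m_A(x) = (x + 4)^2 = x^2 + 8*x + 16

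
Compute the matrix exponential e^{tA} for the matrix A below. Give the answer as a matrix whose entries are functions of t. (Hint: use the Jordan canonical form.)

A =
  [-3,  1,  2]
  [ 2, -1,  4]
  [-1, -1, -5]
e^{tA} =
  [exp(-3*t), t*exp(-3*t), 2*t*exp(-3*t)]
  [2*t*exp(-3*t), t^2*exp(-3*t) + 2*t*exp(-3*t) + exp(-3*t), 2*t^2*exp(-3*t) + 4*t*exp(-3*t)]
  [-t*exp(-3*t), -t^2*exp(-3*t)/2 - t*exp(-3*t), -t^2*exp(-3*t) - 2*t*exp(-3*t) + exp(-3*t)]

Strategy: write A = P · J · P⁻¹ where J is a Jordan canonical form, so e^{tA} = P · e^{tJ} · P⁻¹, and e^{tJ} can be computed block-by-block.

A has Jordan form
J =
  [-3,  1,  0]
  [ 0, -3,  1]
  [ 0,  0, -3]
(up to reordering of blocks).

Per-block formulas:
  For a 3×3 Jordan block J_3(-3): exp(t · J_3(-3)) = e^(-3t)·(I + t·N + (t^2/2)·N^2), where N is the 3×3 nilpotent shift.

After assembling e^{tJ} and conjugating by P, we get:

e^{tA} =
  [exp(-3*t), t*exp(-3*t), 2*t*exp(-3*t)]
  [2*t*exp(-3*t), t^2*exp(-3*t) + 2*t*exp(-3*t) + exp(-3*t), 2*t^2*exp(-3*t) + 4*t*exp(-3*t)]
  [-t*exp(-3*t), -t^2*exp(-3*t)/2 - t*exp(-3*t), -t^2*exp(-3*t) - 2*t*exp(-3*t) + exp(-3*t)]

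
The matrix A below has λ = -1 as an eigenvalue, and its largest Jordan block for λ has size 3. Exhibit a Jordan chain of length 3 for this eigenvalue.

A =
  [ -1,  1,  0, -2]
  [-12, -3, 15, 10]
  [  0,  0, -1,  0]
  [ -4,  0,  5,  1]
A Jordan chain for λ = -1 of length 3:
v_1 = (-4, -16, 0, -8)ᵀ
v_2 = (0, -12, 0, -4)ᵀ
v_3 = (1, 0, 0, 0)ᵀ

Let N = A − (-1)·I. We want v_3 with N^3 v_3 = 0 but N^2 v_3 ≠ 0; then v_{j-1} := N · v_j for j = 3, …, 2.

Pick v_3 = (1, 0, 0, 0)ᵀ.
Then v_2 = N · v_3 = (0, -12, 0, -4)ᵀ.
Then v_1 = N · v_2 = (-4, -16, 0, -8)ᵀ.

Sanity check: (A − (-1)·I) v_1 = (0, 0, 0, 0)ᵀ = 0. ✓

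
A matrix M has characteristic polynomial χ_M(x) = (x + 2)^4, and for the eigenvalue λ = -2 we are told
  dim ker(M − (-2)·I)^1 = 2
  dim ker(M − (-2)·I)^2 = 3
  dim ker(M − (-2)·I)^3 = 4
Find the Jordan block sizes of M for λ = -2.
Block sizes for λ = -2: [3, 1]

From the dimensions of kernels of powers, the number of Jordan blocks of size at least j is d_j − d_{j−1} where d_j = dim ker(N^j) (with d_0 = 0). Computing the differences gives [2, 1, 1].
The number of blocks of size exactly k is (#blocks of size ≥ k) − (#blocks of size ≥ k + 1), so the partition is: 1 block(s) of size 1, 1 block(s) of size 3.
In nonincreasing order the block sizes are [3, 1].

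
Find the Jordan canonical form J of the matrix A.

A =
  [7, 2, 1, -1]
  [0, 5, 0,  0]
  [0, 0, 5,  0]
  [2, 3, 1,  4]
J_2(5) ⊕ J_1(5) ⊕ J_1(6)

The characteristic polynomial is
  det(x·I − A) = x^4 - 21*x^3 + 165*x^2 - 575*x + 750 = (x - 6)*(x - 5)^3

Eigenvalues and multiplicities (the geometric multiplicity of λ is n − rank(A − λI), which equals the number of Jordan blocks for λ):
  λ = 5: algebraic multiplicity = 3, geometric multiplicity = 2
  λ = 6: algebraic multiplicity = 1, geometric multiplicity = 1

Determining the block sizes for each eigenvalue:
  λ = 5: 2 blocks summing to 3 forces exactly one block of size 2 and the rest size 1 → block sizes [2, 1]
  λ = 6: one block (gm = 1), so the single block has size am = 1 → block sizes [1]

Assembling the blocks gives a Jordan form
J =
  [5, 1, 0, 0]
  [0, 5, 0, 0]
  [0, 0, 5, 0]
  [0, 0, 0, 6]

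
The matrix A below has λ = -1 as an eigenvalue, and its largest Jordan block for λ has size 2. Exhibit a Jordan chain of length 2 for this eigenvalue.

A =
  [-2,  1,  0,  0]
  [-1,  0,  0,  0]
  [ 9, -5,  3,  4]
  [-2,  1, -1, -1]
A Jordan chain for λ = -1 of length 2:
v_1 = (1, 1, -1, 0)ᵀ
v_2 = (1, 2, 0, 0)ᵀ

Let N = A − (-1)·I. We want v_2 with N^2 v_2 = 0 but N^1 v_2 ≠ 0; then v_{j-1} := N · v_j for j = 2, …, 2.

Pick v_2 = (1, 2, 0, 0)ᵀ.
Then v_1 = N · v_2 = (1, 1, -1, 0)ᵀ.

Sanity check: (A − (-1)·I) v_1 = (0, 0, 0, 0)ᵀ = 0. ✓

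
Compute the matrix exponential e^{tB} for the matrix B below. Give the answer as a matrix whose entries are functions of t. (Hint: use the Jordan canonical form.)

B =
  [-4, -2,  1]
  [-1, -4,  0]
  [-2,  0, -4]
e^{tB} =
  [exp(-4*t), -2*t*exp(-4*t), t*exp(-4*t)]
  [-t*exp(-4*t), t^2*exp(-4*t) + exp(-4*t), -t^2*exp(-4*t)/2]
  [-2*t*exp(-4*t), 2*t^2*exp(-4*t), -t^2*exp(-4*t) + exp(-4*t)]

Strategy: write B = P · J · P⁻¹ where J is a Jordan canonical form, so e^{tB} = P · e^{tJ} · P⁻¹, and e^{tJ} can be computed block-by-block.

B has Jordan form
J =
  [-4,  1,  0]
  [ 0, -4,  1]
  [ 0,  0, -4]
(up to reordering of blocks).

Per-block formulas:
  For a 3×3 Jordan block J_3(-4): exp(t · J_3(-4)) = e^(-4t)·(I + t·N + (t^2/2)·N^2), where N is the 3×3 nilpotent shift.

After assembling e^{tJ} and conjugating by P, we get:

e^{tB} =
  [exp(-4*t), -2*t*exp(-4*t), t*exp(-4*t)]
  [-t*exp(-4*t), t^2*exp(-4*t) + exp(-4*t), -t^2*exp(-4*t)/2]
  [-2*t*exp(-4*t), 2*t^2*exp(-4*t), -t^2*exp(-4*t) + exp(-4*t)]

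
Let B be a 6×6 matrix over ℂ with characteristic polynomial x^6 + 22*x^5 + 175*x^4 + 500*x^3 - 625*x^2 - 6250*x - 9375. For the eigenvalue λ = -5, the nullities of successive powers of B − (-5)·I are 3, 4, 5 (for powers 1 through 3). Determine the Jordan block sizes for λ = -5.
Block sizes for λ = -5: [3, 1, 1]

From the dimensions of kernels of powers, the number of Jordan blocks of size at least j is d_j − d_{j−1} where d_j = dim ker(N^j) (with d_0 = 0). Computing the differences gives [3, 1, 1].
The number of blocks of size exactly k is (#blocks of size ≥ k) − (#blocks of size ≥ k + 1), so the partition is: 2 block(s) of size 1, 1 block(s) of size 3.
In nonincreasing order the block sizes are [3, 1, 1].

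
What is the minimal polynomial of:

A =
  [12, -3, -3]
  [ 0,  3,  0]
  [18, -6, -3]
x^2 - 9*x + 18

The characteristic polynomial is χ_A(x) = (x - 6)*(x - 3)^2, so the eigenvalues are known. The minimal polynomial is
  m_A(x) = Π_λ (x − λ)^{k_λ}
where k_λ is the size of the *largest* Jordan block for λ (equivalently, the smallest k with (A − λI)^k v = 0 for every generalised eigenvector v of λ).

  λ = 3: largest Jordan block has size 1, contributing (x − 3)
  λ = 6: largest Jordan block has size 1, contributing (x − 6)

So m_A(x) = (x - 6)*(x - 3) = x^2 - 9*x + 18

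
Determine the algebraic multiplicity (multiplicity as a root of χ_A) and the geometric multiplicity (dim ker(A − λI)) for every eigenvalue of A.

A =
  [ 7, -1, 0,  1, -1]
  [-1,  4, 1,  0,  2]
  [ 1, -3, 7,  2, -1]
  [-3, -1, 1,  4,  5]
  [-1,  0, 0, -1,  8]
λ = 6: alg = 5, geom = 2

Step 1 — factor the characteristic polynomial to read off the algebraic multiplicities:
  χ_A(x) = (x - 6)^5

Step 2 — compute geometric multiplicities via the rank-nullity identity g(λ) = n − rank(A − λI):
  rank(A − (6)·I) = 3, so dim ker(A − (6)·I) = n − 3 = 2

Summary:
  λ = 6: algebraic multiplicity = 5, geometric multiplicity = 2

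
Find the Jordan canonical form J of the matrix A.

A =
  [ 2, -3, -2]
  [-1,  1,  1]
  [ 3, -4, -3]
J_3(0)

The characteristic polynomial is
  det(x·I − A) = x^3

Eigenvalues and multiplicities (the geometric multiplicity of λ is n − rank(A − λI), which equals the number of Jordan blocks for λ):
  λ = 0: algebraic multiplicity = 3, geometric multiplicity = 1

Determining the block sizes for each eigenvalue:
  λ = 0: one block (gm = 1), so the single block has size am = 3 → block sizes [3]

Assembling the blocks gives a Jordan form
J =
  [0, 1, 0]
  [0, 0, 1]
  [0, 0, 0]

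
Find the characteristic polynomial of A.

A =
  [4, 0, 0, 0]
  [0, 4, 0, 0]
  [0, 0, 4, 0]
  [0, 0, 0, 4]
x^4 - 16*x^3 + 96*x^2 - 256*x + 256

Expanding det(x·I − A) (e.g. by cofactor expansion or by noting that A is similar to its Jordan form J, which has the same characteristic polynomial as A) gives
  χ_A(x) = x^4 - 16*x^3 + 96*x^2 - 256*x + 256
which factors as (x - 4)^4. The eigenvalues (with algebraic multiplicities) are λ = 4 with multiplicity 4.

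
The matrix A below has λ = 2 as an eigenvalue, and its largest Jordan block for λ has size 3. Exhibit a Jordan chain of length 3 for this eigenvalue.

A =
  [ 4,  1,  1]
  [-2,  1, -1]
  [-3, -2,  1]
A Jordan chain for λ = 2 of length 3:
v_1 = (-1, 1, 1)ᵀ
v_2 = (2, -2, -3)ᵀ
v_3 = (1, 0, 0)ᵀ

Let N = A − (2)·I. We want v_3 with N^3 v_3 = 0 but N^2 v_3 ≠ 0; then v_{j-1} := N · v_j for j = 3, …, 2.

Pick v_3 = (1, 0, 0)ᵀ.
Then v_2 = N · v_3 = (2, -2, -3)ᵀ.
Then v_1 = N · v_2 = (-1, 1, 1)ᵀ.

Sanity check: (A − (2)·I) v_1 = (0, 0, 0)ᵀ = 0. ✓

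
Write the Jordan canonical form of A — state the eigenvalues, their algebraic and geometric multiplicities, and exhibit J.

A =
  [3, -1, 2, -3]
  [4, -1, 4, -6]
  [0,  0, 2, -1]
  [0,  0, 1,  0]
J_3(1) ⊕ J_1(1)

The characteristic polynomial is
  det(x·I − A) = x^4 - 4*x^3 + 6*x^2 - 4*x + 1 = (x - 1)^4

Eigenvalues and multiplicities (the geometric multiplicity of λ is n − rank(A − λI), which equals the number of Jordan blocks for λ):
  λ = 1: algebraic multiplicity = 4, geometric multiplicity = 2

Determining the block sizes for each eigenvalue:
  λ = 1: with am = 4 and gm = 2, the partition is not yet determined (e.g. several partitions of 4 into 2 parts exist). Let N = A − (1)·I. Computing rank(N^1) = 2, rank(N^2) = 1, rank(N^3) = 0; the number of blocks of size ≥ j is rank(N^{j−1}) − rank(N^j), giving [2, 1, 1]. So we have 1 block(s) of size 3, 1 block(s) of size 1 → block sizes [3, 1]

Assembling the blocks gives a Jordan form
J =
  [1, 1, 0, 0]
  [0, 1, 1, 0]
  [0, 0, 1, 0]
  [0, 0, 0, 1]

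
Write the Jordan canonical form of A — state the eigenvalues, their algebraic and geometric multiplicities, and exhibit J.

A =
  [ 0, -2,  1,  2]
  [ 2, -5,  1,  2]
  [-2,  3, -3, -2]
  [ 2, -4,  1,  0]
J_3(-2) ⊕ J_1(-2)

The characteristic polynomial is
  det(x·I − A) = x^4 + 8*x^3 + 24*x^2 + 32*x + 16 = (x + 2)^4

Eigenvalues and multiplicities (the geometric multiplicity of λ is n − rank(A − λI), which equals the number of Jordan blocks for λ):
  λ = -2: algebraic multiplicity = 4, geometric multiplicity = 2

Determining the block sizes for each eigenvalue:
  λ = -2: with am = 4 and gm = 2, the partition is not yet determined (e.g. several partitions of 4 into 2 parts exist). Let N = A − (-2)·I. Computing rank(N^1) = 2, rank(N^2) = 1, rank(N^3) = 0; the number of blocks of size ≥ j is rank(N^{j−1}) − rank(N^j), giving [2, 1, 1]. So we have 1 block(s) of size 3, 1 block(s) of size 1 → block sizes [3, 1]

Assembling the blocks gives a Jordan form
J =
  [-2,  1,  0,  0]
  [ 0, -2,  1,  0]
  [ 0,  0, -2,  0]
  [ 0,  0,  0, -2]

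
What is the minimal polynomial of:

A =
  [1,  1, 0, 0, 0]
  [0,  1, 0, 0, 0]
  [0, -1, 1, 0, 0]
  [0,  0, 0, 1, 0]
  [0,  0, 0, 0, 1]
x^2 - 2*x + 1

The characteristic polynomial is χ_A(x) = (x - 1)^5, so the eigenvalues are known. The minimal polynomial is
  m_A(x) = Π_λ (x − λ)^{k_λ}
where k_λ is the size of the *largest* Jordan block for λ (equivalently, the smallest k with (A − λI)^k v = 0 for every generalised eigenvector v of λ).

  λ = 1: largest Jordan block has size 2, contributing (x − 1)^2

So m_A(x) = (x - 1)^2 = x^2 - 2*x + 1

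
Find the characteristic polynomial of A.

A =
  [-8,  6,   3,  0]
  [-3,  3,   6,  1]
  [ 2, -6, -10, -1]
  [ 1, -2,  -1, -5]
x^4 + 20*x^3 + 150*x^2 + 500*x + 625

Expanding det(x·I − A) (e.g. by cofactor expansion or by noting that A is similar to its Jordan form J, which has the same characteristic polynomial as A) gives
  χ_A(x) = x^4 + 20*x^3 + 150*x^2 + 500*x + 625
which factors as (x + 5)^4. The eigenvalues (with algebraic multiplicities) are λ = -5 with multiplicity 4.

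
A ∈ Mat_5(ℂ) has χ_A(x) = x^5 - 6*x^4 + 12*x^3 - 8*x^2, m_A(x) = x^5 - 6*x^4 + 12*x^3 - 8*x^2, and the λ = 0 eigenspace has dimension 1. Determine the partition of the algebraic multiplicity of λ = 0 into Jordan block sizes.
Block sizes for λ = 0: [2]

Step 1 — from the characteristic polynomial, algebraic multiplicity of λ = 0 is 2. From dim ker(A − (0)·I) = 1, there are exactly 1 Jordan blocks for λ = 0.
Step 2 — from the minimal polynomial, the factor (x − 0)^2 tells us the largest block for λ = 0 has size 2.
Step 3 — with total size 2, 1 blocks, and largest block 2, the block sizes (in nonincreasing order) are [2].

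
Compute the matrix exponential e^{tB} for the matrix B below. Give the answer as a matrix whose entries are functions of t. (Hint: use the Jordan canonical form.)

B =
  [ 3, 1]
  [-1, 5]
e^{tB} =
  [-t*exp(4*t) + exp(4*t), t*exp(4*t)]
  [-t*exp(4*t), t*exp(4*t) + exp(4*t)]

Strategy: write B = P · J · P⁻¹ where J is a Jordan canonical form, so e^{tB} = P · e^{tJ} · P⁻¹, and e^{tJ} can be computed block-by-block.

B has Jordan form
J =
  [4, 1]
  [0, 4]
(up to reordering of blocks).

Per-block formulas:
  For a 2×2 Jordan block J_2(4): exp(t · J_2(4)) = e^(4t)·(I + t·N), where N is the 2×2 nilpotent shift.

After assembling e^{tJ} and conjugating by P, we get:

e^{tB} =
  [-t*exp(4*t) + exp(4*t), t*exp(4*t)]
  [-t*exp(4*t), t*exp(4*t) + exp(4*t)]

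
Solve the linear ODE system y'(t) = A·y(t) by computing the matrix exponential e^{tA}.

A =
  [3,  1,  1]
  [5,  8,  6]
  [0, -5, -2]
e^{tA} =
  [5*t^2*exp(3*t)/2 + exp(3*t), t*exp(3*t), t^2*exp(3*t)/2 + t*exp(3*t)]
  [25*t^2*exp(3*t)/2 + 5*t*exp(3*t), 5*t*exp(3*t) + exp(3*t), 5*t^2*exp(3*t)/2 + 6*t*exp(3*t)]
  [-25*t^2*exp(3*t)/2, -5*t*exp(3*t), -5*t^2*exp(3*t)/2 - 5*t*exp(3*t) + exp(3*t)]

Strategy: write A = P · J · P⁻¹ where J is a Jordan canonical form, so e^{tA} = P · e^{tJ} · P⁻¹, and e^{tJ} can be computed block-by-block.

A has Jordan form
J =
  [3, 1, 0]
  [0, 3, 1]
  [0, 0, 3]
(up to reordering of blocks).

Per-block formulas:
  For a 3×3 Jordan block J_3(3): exp(t · J_3(3)) = e^(3t)·(I + t·N + (t^2/2)·N^2), where N is the 3×3 nilpotent shift.

After assembling e^{tJ} and conjugating by P, we get:

e^{tA} =
  [5*t^2*exp(3*t)/2 + exp(3*t), t*exp(3*t), t^2*exp(3*t)/2 + t*exp(3*t)]
  [25*t^2*exp(3*t)/2 + 5*t*exp(3*t), 5*t*exp(3*t) + exp(3*t), 5*t^2*exp(3*t)/2 + 6*t*exp(3*t)]
  [-25*t^2*exp(3*t)/2, -5*t*exp(3*t), -5*t^2*exp(3*t)/2 - 5*t*exp(3*t) + exp(3*t)]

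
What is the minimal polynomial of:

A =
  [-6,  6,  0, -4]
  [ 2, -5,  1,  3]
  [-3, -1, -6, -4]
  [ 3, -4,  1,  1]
x^3 + 12*x^2 + 48*x + 64

The characteristic polynomial is χ_A(x) = (x + 4)^4, so the eigenvalues are known. The minimal polynomial is
  m_A(x) = Π_λ (x − λ)^{k_λ}
where k_λ is the size of the *largest* Jordan block for λ (equivalently, the smallest k with (A − λI)^k v = 0 for every generalised eigenvector v of λ).

  λ = -4: largest Jordan block has size 3, contributing (x + 4)^3

So m_A(x) = (x + 4)^3 = x^3 + 12*x^2 + 48*x + 64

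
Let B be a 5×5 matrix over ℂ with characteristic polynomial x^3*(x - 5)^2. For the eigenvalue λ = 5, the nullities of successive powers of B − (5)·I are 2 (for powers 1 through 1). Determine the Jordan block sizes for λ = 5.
Block sizes for λ = 5: [1, 1]

From the dimensions of kernels of powers, the number of Jordan blocks of size at least j is d_j − d_{j−1} where d_j = dim ker(N^j) (with d_0 = 0). Computing the differences gives [2].
The number of blocks of size exactly k is (#blocks of size ≥ k) − (#blocks of size ≥ k + 1), so the partition is: 2 block(s) of size 1.
In nonincreasing order the block sizes are [1, 1].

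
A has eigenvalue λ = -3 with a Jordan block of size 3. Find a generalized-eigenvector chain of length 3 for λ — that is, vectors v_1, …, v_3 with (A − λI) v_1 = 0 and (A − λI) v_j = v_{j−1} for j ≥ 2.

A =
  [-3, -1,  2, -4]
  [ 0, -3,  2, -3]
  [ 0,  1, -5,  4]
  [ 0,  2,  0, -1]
A Jordan chain for λ = -3 of length 3:
v_1 = (-6, -4, 6, 4)ᵀ
v_2 = (-1, 0, 1, 2)ᵀ
v_3 = (0, 1, 0, 0)ᵀ

Let N = A − (-3)·I. We want v_3 with N^3 v_3 = 0 but N^2 v_3 ≠ 0; then v_{j-1} := N · v_j for j = 3, …, 2.

Pick v_3 = (0, 1, 0, 0)ᵀ.
Then v_2 = N · v_3 = (-1, 0, 1, 2)ᵀ.
Then v_1 = N · v_2 = (-6, -4, 6, 4)ᵀ.

Sanity check: (A − (-3)·I) v_1 = (0, 0, 0, 0)ᵀ = 0. ✓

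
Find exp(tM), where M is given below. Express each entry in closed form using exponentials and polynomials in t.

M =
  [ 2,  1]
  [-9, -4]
e^{tM} =
  [3*t*exp(-t) + exp(-t), t*exp(-t)]
  [-9*t*exp(-t), -3*t*exp(-t) + exp(-t)]

Strategy: write M = P · J · P⁻¹ where J is a Jordan canonical form, so e^{tM} = P · e^{tJ} · P⁻¹, and e^{tJ} can be computed block-by-block.

M has Jordan form
J =
  [-1,  1]
  [ 0, -1]
(up to reordering of blocks).

Per-block formulas:
  For a 2×2 Jordan block J_2(-1): exp(t · J_2(-1)) = e^(-1t)·(I + t·N), where N is the 2×2 nilpotent shift.

After assembling e^{tJ} and conjugating by P, we get:

e^{tM} =
  [3*t*exp(-t) + exp(-t), t*exp(-t)]
  [-9*t*exp(-t), -3*t*exp(-t) + exp(-t)]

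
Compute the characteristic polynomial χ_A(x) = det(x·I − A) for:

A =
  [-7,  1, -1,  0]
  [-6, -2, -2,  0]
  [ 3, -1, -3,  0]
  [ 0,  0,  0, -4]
x^4 + 16*x^3 + 96*x^2 + 256*x + 256

Expanding det(x·I − A) (e.g. by cofactor expansion or by noting that A is similar to its Jordan form J, which has the same characteristic polynomial as A) gives
  χ_A(x) = x^4 + 16*x^3 + 96*x^2 + 256*x + 256
which factors as (x + 4)^4. The eigenvalues (with algebraic multiplicities) are λ = -4 with multiplicity 4.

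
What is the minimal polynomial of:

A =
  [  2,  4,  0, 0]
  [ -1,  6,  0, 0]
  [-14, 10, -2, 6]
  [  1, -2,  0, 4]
x^3 - 6*x^2 + 32

The characteristic polynomial is χ_A(x) = (x - 4)^3*(x + 2), so the eigenvalues are known. The minimal polynomial is
  m_A(x) = Π_λ (x − λ)^{k_λ}
where k_λ is the size of the *largest* Jordan block for λ (equivalently, the smallest k with (A − λI)^k v = 0 for every generalised eigenvector v of λ).

  λ = -2: largest Jordan block has size 1, contributing (x + 2)
  λ = 4: largest Jordan block has size 2, contributing (x − 4)^2

So m_A(x) = (x - 4)^2*(x + 2) = x^3 - 6*x^2 + 32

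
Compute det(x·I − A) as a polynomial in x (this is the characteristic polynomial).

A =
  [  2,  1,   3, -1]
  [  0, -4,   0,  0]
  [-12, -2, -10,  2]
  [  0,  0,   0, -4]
x^4 + 16*x^3 + 96*x^2 + 256*x + 256

Expanding det(x·I − A) (e.g. by cofactor expansion or by noting that A is similar to its Jordan form J, which has the same characteristic polynomial as A) gives
  χ_A(x) = x^4 + 16*x^3 + 96*x^2 + 256*x + 256
which factors as (x + 4)^4. The eigenvalues (with algebraic multiplicities) are λ = -4 with multiplicity 4.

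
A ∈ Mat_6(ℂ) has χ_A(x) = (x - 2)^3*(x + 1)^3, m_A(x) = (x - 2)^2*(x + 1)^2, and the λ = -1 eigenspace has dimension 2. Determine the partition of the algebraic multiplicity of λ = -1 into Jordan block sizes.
Block sizes for λ = -1: [2, 1]

Step 1 — from the characteristic polynomial, algebraic multiplicity of λ = -1 is 3. From dim ker(A − (-1)·I) = 2, there are exactly 2 Jordan blocks for λ = -1.
Step 2 — from the minimal polynomial, the factor (x + 1)^2 tells us the largest block for λ = -1 has size 2.
Step 3 — with total size 3, 2 blocks, and largest block 2, the block sizes (in nonincreasing order) are [2, 1].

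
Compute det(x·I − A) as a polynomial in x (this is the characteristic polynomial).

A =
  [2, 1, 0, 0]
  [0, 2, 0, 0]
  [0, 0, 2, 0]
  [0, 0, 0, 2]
x^4 - 8*x^3 + 24*x^2 - 32*x + 16

Expanding det(x·I − A) (e.g. by cofactor expansion or by noting that A is similar to its Jordan form J, which has the same characteristic polynomial as A) gives
  χ_A(x) = x^4 - 8*x^3 + 24*x^2 - 32*x + 16
which factors as (x - 2)^4. The eigenvalues (with algebraic multiplicities) are λ = 2 with multiplicity 4.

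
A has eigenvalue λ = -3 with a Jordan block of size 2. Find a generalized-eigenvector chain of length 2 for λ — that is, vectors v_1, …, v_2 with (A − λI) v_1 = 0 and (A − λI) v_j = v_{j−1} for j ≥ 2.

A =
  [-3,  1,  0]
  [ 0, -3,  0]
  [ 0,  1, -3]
A Jordan chain for λ = -3 of length 2:
v_1 = (1, 0, 1)ᵀ
v_2 = (0, 1, 0)ᵀ

Let N = A − (-3)·I. We want v_2 with N^2 v_2 = 0 but N^1 v_2 ≠ 0; then v_{j-1} := N · v_j for j = 2, …, 2.

Pick v_2 = (0, 1, 0)ᵀ.
Then v_1 = N · v_2 = (1, 0, 1)ᵀ.

Sanity check: (A − (-3)·I) v_1 = (0, 0, 0)ᵀ = 0. ✓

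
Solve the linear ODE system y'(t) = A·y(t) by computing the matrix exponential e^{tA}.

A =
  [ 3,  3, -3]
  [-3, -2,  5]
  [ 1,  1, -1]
e^{tA} =
  [-3*t^2/2 + 3*t + 1, 3*t, 9*t^2/2 - 3*t]
  [t^2 - 3*t, 1 - 2*t, -3*t^2 + 5*t]
  [-t^2/2 + t, t, 3*t^2/2 - t + 1]

Strategy: write A = P · J · P⁻¹ where J is a Jordan canonical form, so e^{tA} = P · e^{tJ} · P⁻¹, and e^{tJ} can be computed block-by-block.

A has Jordan form
J =
  [0, 1, 0]
  [0, 0, 1]
  [0, 0, 0]
(up to reordering of blocks).

Per-block formulas:
  For a 3×3 Jordan block J_3(0): exp(t · J_3(0)) = e^(0t)·(I + t·N + (t^2/2)·N^2), where N is the 3×3 nilpotent shift.

After assembling e^{tJ} and conjugating by P, we get:

e^{tA} =
  [-3*t^2/2 + 3*t + 1, 3*t, 9*t^2/2 - 3*t]
  [t^2 - 3*t, 1 - 2*t, -3*t^2 + 5*t]
  [-t^2/2 + t, t, 3*t^2/2 - t + 1]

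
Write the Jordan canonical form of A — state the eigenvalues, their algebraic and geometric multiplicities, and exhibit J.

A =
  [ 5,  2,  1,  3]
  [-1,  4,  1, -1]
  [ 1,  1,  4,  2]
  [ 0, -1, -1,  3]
J_2(4) ⊕ J_2(4)

The characteristic polynomial is
  det(x·I − A) = x^4 - 16*x^3 + 96*x^2 - 256*x + 256 = (x - 4)^4

Eigenvalues and multiplicities (the geometric multiplicity of λ is n − rank(A − λI), which equals the number of Jordan blocks for λ):
  λ = 4: algebraic multiplicity = 4, geometric multiplicity = 2

Determining the block sizes for each eigenvalue:
  λ = 4: with am = 4 and gm = 2, the partition is not yet determined (e.g. several partitions of 4 into 2 parts exist). Let N = A − (4)·I. Computing rank(N^1) = 2, rank(N^2) = 0; the number of blocks of size ≥ j is rank(N^{j−1}) − rank(N^j), giving [2, 2]. So we have 2 block(s) of size 2 → block sizes [2, 2]

Assembling the blocks gives a Jordan form
J =
  [4, 1, 0, 0]
  [0, 4, 0, 0]
  [0, 0, 4, 1]
  [0, 0, 0, 4]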